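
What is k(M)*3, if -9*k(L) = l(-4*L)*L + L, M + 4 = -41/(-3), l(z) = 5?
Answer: -58/3 ≈ -19.333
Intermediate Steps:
M = 29/3 (M = -4 - 41/(-3) = -4 - 41*(-⅓) = -4 + 41/3 = 29/3 ≈ 9.6667)
k(L) = -2*L/3 (k(L) = -(5*L + L)/9 = -2*L/3)
k(M)*3 = -⅔*29/3*3 = -58/9*3 = -58/3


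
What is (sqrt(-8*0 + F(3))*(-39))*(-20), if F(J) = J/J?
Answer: 780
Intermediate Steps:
F(J) = 1
(sqrt(-8*0 + F(3))*(-39))*(-20) = (sqrt(-8*0 + 1)*(-39))*(-20) = (sqrt(0 + 1)*(-39))*(-20) = (sqrt(1)*(-39))*(-20) = (1*(-39))*(-20) = -39*(-20) = 780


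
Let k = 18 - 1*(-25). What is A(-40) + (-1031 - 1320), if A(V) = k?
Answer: -2308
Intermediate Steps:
k = 43 (k = 18 + 25 = 43)
A(V) = 43
A(-40) + (-1031 - 1320) = 43 + (-1031 - 1320) = 43 - 2351 = -2308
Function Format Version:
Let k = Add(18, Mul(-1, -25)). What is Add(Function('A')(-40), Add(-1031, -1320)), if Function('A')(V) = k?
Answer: -2308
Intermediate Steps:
k = 43 (k = Add(18, 25) = 43)
Function('A')(V) = 43
Add(Function('A')(-40), Add(-1031, -1320)) = Add(43, Add(-1031, -1320)) = Add(43, -2351) = -2308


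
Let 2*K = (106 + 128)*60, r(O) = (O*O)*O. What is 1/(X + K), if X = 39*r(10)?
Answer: 1/46020 ≈ 2.1730e-5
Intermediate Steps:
r(O) = O**3 (r(O) = O**2*O = O**3)
X = 39000 (X = 39*10**3 = 39*1000 = 39000)
K = 7020 (K = ((106 + 128)*60)/2 = (234*60)/2 = (1/2)*14040 = 7020)
1/(X + K) = 1/(39000 + 7020) = 1/46020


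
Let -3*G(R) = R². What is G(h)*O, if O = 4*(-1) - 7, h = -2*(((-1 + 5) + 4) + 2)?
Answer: 4400/3 ≈ 1466.7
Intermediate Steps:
h = -20 (h = -2*((4 + 4) + 2) = -2*(8 + 2) = -2*10 = -20)
G(R) = -R²/3
O = -11 (O = -4 - 7 = -11)
G(h)*O = -⅓*(-20)²*(-11) = -⅓*400*(-11) = -400/3*(-11) = 4400/3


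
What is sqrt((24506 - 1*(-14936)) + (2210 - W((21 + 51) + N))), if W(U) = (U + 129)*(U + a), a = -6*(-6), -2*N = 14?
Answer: sqrt(22058) ≈ 148.52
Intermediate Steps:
N = -7 (N = -1/2*14 = -7)
a = 36
W(U) = (36 + U)*(129 + U) (W(U) = (U + 129)*(U + 36) = (129 + U)*(36 + U) = (36 + U)*(129 + U))
sqrt((24506 - 1*(-14936)) + (2210 - W((21 + 51) + N))) = sqrt((24506 - 1*(-14936)) + (2210 - (4644 + ((21 + 51) - 7)**2 + 165*((21 + 51) - 7)))) = sqrt((24506 + 14936) + (2210 - (4644 + (72 - 7)**2 + 165*(72 - 7)))) = sqrt(39442 + (2210 - (4644 + 65**2 + 165*65))) = sqrt(39442 + (2210 - (4644 + 4225 + 10725))) = sqrt(39442 + (2210 - 1*19594)) = sqrt(39442 + (2210 - 19594)) = sqrt(39442 - 17384) = sqrt(22058)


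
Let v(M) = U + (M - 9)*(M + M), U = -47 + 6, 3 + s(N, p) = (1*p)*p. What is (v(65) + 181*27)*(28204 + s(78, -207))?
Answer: 861552300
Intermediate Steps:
s(N, p) = -3 + p**2 (s(N, p) = -3 + (1*p)*p = -3 + p*p = -3 + p**2)
U = -41
v(M) = -41 + 2*M*(-9 + M) (v(M) = -41 + (M - 9)*(M + M) = -41 + (-9 + M)*(2*M) = -41 + 2*M*(-9 + M))
(v(65) + 181*27)*(28204 + s(78, -207)) = ((-41 - 18*65 + 2*65**2) + 181*27)*(28204 + (-3 + (-207)**2)) = ((-41 - 1170 + 2*4225) + 4887)*(28204 + (-3 + 42849)) = ((-41 - 1170 + 8450) + 4887)*(28204 + 42846) = (7239 + 4887)*71050 = 12126*71050 = 861552300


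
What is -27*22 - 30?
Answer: -624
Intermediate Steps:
-27*22 - 30 = -594 - 30 = -624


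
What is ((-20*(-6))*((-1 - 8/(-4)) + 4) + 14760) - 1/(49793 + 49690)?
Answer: 1528058879/99483 ≈ 15360.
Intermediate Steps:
((-20*(-6))*((-1 - 8/(-4)) + 4) + 14760) - 1/(49793 + 49690) = (120*((-1 - 8*(-1/4)) + 4) + 14760) - 1/99483 = (120*((-1 + 2) + 4) + 14760) - 1*1/99483 = (120*(1 + 4) + 14760) - 1/99483 = (120*5 + 14760) - 1/99483 = (600 + 14760) - 1/99483 = 15360 - 1/99483 = 1528058879/99483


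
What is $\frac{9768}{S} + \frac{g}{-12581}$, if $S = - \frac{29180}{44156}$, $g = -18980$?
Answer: $- \frac{1356457586012}{91778395} \approx -14780.0$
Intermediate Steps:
$S = - \frac{7295}{11039}$ ($S = \left(-29180\right) \frac{1}{44156} = - \frac{7295}{11039} \approx -0.66084$)
$\frac{9768}{S} + \frac{g}{-12581} = \frac{9768}{- \frac{7295}{11039}} - \frac{18980}{-12581} = 9768 \left(- \frac{11039}{7295}\right) - - \frac{18980}{12581} = - \frac{107828952}{7295} + \frac{18980}{12581} = - \frac{1356457586012}{91778395}$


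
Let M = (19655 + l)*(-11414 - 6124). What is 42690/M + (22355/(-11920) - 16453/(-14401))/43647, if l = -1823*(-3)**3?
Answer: -3931914041430283/75420610138239961776 ≈ -5.2133e-5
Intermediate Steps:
l = 49221 (l = -1823*(-27) = 49221)
M = -1207947288 (M = (19655 + 49221)*(-11414 - 6124) = 68876*(-17538) = -1207947288)
42690/M + (22355/(-11920) - 16453/(-14401))/43647 = 42690/(-1207947288) + (22355/(-11920) - 16453/(-14401))/43647 = 42690*(-1/1207947288) + (22355*(-1/11920) - 16453*(-1/14401))*(1/43647) = -7115/201324548 + (-4471/2384 + 16453/14401)*(1/43647) = -7115/201324548 - 25162919/34331984*1/43647 = -7115/201324548 - 25162919/1498488105648 = -3931914041430283/75420610138239961776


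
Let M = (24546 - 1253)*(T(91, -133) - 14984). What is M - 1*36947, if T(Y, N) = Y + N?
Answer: -350037565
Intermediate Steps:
T(Y, N) = N + Y
M = -350000618 (M = (24546 - 1253)*((-133 + 91) - 14984) = 23293*(-42 - 14984) = 23293*(-15026) = -350000618)
M - 1*36947 = -350000618 - 1*36947 = -350000618 - 36947 = -350037565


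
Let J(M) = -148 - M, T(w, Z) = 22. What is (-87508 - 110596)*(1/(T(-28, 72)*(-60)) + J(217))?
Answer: 11930838163/165 ≈ 7.2308e+7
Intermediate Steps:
(-87508 - 110596)*(1/(T(-28, 72)*(-60)) + J(217)) = (-87508 - 110596)*(1/(22*(-60)) + (-148 - 1*217)) = -198104*(1/(-1320) + (-148 - 217)) = -198104*(-1/1320 - 365) = -198104*(-481801/1320) = 11930838163/165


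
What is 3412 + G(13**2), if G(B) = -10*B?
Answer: 1722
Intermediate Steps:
3412 + G(13**2) = 3412 - 10*13**2 = 3412 - 10*169 = 3412 - 1690 = 1722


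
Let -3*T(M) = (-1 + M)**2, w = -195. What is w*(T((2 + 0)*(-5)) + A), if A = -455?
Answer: 96590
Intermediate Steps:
T(M) = -(-1 + M)**2/3
w*(T((2 + 0)*(-5)) + A) = -195*(-(-1 + (2 + 0)*(-5))**2/3 - 455) = -195*(-(-1 + 2*(-5))**2/3 - 455) = -195*(-(-1 - 10)**2/3 - 455) = -195*(-1/3*(-11)**2 - 455) = -195*(-1/3*121 - 455) = -195*(-121/3 - 455) = -195*(-1486/3) = 96590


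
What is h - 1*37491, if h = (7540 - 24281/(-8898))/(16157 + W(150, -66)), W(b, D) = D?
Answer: -5367808710337/143177718 ≈ -37491.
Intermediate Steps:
h = 67115201/143177718 (h = (7540 - 24281/(-8898))/(16157 - 66) = (7540 - 24281*(-1/8898))/16091 = (7540 + 24281/8898)*(1/16091) = (67115201/8898)*(1/16091) = 67115201/143177718 ≈ 0.46875)
h - 1*37491 = 67115201/143177718 - 1*37491 = 67115201/143177718 - 37491 = -5367808710337/143177718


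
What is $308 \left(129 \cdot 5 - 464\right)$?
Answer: $55748$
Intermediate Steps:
$308 \left(129 \cdot 5 - 464\right) = 308 \left(645 - 464\right) = 308 \cdot 181 = 55748$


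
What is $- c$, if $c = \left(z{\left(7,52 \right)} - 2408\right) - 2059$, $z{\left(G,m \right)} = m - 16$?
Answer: $4431$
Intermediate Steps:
$z{\left(G,m \right)} = -16 + m$ ($z{\left(G,m \right)} = m - 16 = -16 + m$)
$c = -4431$ ($c = \left(\left(-16 + 52\right) - 2408\right) - 2059 = \left(36 - 2408\right) - 2059 = -2372 - 2059 = -4431$)
$- c = \left(-1\right) \left(-4431\right) = 4431$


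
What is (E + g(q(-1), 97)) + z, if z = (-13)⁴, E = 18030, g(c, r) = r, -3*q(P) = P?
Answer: 46688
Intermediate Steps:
q(P) = -P/3
z = 28561
(E + g(q(-1), 97)) + z = (18030 + 97) + 28561 = 18127 + 28561 = 46688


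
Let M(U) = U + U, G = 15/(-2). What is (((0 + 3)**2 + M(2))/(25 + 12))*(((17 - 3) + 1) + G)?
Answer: 195/74 ≈ 2.6351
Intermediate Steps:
G = -15/2 (G = 15*(-1/2) = -15/2 ≈ -7.5000)
M(U) = 2*U
(((0 + 3)**2 + M(2))/(25 + 12))*(((17 - 3) + 1) + G) = (((0 + 3)**2 + 2*2)/(25 + 12))*(((17 - 3) + 1) - 15/2) = ((3**2 + 4)/37)*((14 + 1) - 15/2) = ((9 + 4)*(1/37))*(15 - 15/2) = (13*(1/37))*(15/2) = (13/37)*(15/2) = 195/74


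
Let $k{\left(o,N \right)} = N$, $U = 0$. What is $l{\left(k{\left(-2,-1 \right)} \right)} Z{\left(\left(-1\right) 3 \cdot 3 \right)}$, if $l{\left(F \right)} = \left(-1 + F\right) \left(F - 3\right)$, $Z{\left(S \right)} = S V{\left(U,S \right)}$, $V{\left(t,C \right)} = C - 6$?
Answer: $1080$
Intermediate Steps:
$V{\left(t,C \right)} = -6 + C$ ($V{\left(t,C \right)} = C - 6 = -6 + C$)
$Z{\left(S \right)} = S \left(-6 + S\right)$
$l{\left(F \right)} = \left(-1 + F\right) \left(-3 + F\right)$
$l{\left(k{\left(-2,-1 \right)} \right)} Z{\left(\left(-1\right) 3 \cdot 3 \right)} = \left(3 + \left(-1\right)^{2} - -4\right) \left(-1\right) 3 \cdot 3 \left(-6 + \left(-1\right) 3 \cdot 3\right) = \left(3 + 1 + 4\right) \left(-3\right) 3 \left(-6 - 9\right) = 8 \left(- 9 \left(-6 - 9\right)\right) = 8 \left(\left(-9\right) \left(-15\right)\right) = 8 \cdot 135 = 1080$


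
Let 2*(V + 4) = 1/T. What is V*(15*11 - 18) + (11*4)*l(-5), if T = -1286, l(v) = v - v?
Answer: -1512483/2572 ≈ -588.06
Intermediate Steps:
l(v) = 0
V = -10289/2572 (V = -4 + (½)/(-1286) = -4 + (½)*(-1/1286) = -4 - 1/2572 = -10289/2572 ≈ -4.0004)
V*(15*11 - 18) + (11*4)*l(-5) = -10289*(15*11 - 18)/2572 + (11*4)*0 = -10289*(165 - 18)/2572 + 44*0 = -10289/2572*147 + 0 = -1512483/2572 + 0 = -1512483/2572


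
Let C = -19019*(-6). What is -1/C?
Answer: -1/114114 ≈ -8.7632e-6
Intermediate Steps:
C = 114114
-1/C = -1/114114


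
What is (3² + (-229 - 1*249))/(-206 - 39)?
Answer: 67/35 ≈ 1.9143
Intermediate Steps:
(3² + (-229 - 1*249))/(-206 - 39) = (9 + (-229 - 249))/(-245) = (9 - 478)*(-1/245) = -469*(-1/245) = 67/35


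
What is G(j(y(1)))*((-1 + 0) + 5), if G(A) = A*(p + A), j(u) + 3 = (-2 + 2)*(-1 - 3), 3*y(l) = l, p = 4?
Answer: -12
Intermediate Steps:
y(l) = l/3
j(u) = -3 (j(u) = -3 + (-2 + 2)*(-1 - 3) = -3 + 0*(-4) = -3 + 0 = -3)
G(A) = A*(4 + A)
G(j(y(1)))*((-1 + 0) + 5) = (-3*(4 - 3))*((-1 + 0) + 5) = (-3*1)*(-1 + 5) = -3*4 = -12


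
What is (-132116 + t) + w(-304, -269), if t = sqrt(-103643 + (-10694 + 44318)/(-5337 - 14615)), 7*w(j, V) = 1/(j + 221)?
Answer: -76759397/581 + I*sqrt(644673673430)/2494 ≈ -1.3212e+5 + 321.94*I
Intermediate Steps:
w(j, V) = 1/(7*(221 + j)) (w(j, V) = 1/(7*(j + 221)) = 1/(7*(221 + j)))
t = I*sqrt(644673673430)/2494 (t = sqrt(-103643 + 33624/(-19952)) = sqrt(-103643 + 33624*(-1/19952)) = sqrt(-103643 - 4203/2494) = sqrt(-258489845/2494) = I*sqrt(644673673430)/2494 ≈ 321.94*I)
(-132116 + t) + w(-304, -269) = (-132116 + I*sqrt(644673673430)/2494) + 1/(7*(221 - 304)) = (-132116 + I*sqrt(644673673430)/2494) + (1/7)/(-83) = (-132116 + I*sqrt(644673673430)/2494) + (1/7)*(-1/83) = (-132116 + I*sqrt(644673673430)/2494) - 1/581 = -76759397/581 + I*sqrt(644673673430)/2494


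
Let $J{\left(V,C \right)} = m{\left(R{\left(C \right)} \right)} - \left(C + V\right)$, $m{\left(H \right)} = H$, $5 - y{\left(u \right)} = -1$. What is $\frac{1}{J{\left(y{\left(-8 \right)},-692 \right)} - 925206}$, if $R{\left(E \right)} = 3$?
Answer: $- \frac{1}{924517} \approx -1.0816 \cdot 10^{-6}$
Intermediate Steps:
$y{\left(u \right)} = 6$ ($y{\left(u \right)} = 5 - -1 = 5 + 1 = 6$)
$J{\left(V,C \right)} = 3 - C - V$ ($J{\left(V,C \right)} = 3 - \left(C + V\right) = 3 - C - V$)
$\frac{1}{J{\left(y{\left(-8 \right)},-692 \right)} - 925206} = \frac{1}{\left(3 - -692 - 6\right) - 925206} = \frac{1}{\left(3 + 692 - 6\right) - 925206} = \frac{1}{689 - 925206} = \frac{1}{-924517} = - \frac{1}{924517}$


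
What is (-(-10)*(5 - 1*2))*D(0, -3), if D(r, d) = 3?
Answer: 90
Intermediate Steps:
(-(-10)*(5 - 1*2))*D(0, -3) = -(-10)*(5 - 1*2)*3 = -(-10)*(5 - 2)*3 = -(-10)*3*3 = -10*(-3)*3 = 30*3 = 90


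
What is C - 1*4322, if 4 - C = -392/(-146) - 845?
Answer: -253725/73 ≈ -3475.7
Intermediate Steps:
C = 61781/73 (C = 4 - (-392/(-146) - 845) = 4 - (-392*(-1/146) - 845) = 4 - (196/73 - 845) = 4 - 1*(-61489/73) = 4 + 61489/73 = 61781/73 ≈ 846.32)
C - 1*4322 = 61781/73 - 1*4322 = 61781/73 - 4322 = -253725/73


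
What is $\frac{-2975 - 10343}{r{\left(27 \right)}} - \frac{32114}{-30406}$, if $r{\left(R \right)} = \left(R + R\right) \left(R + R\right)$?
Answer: $- \frac{77825671}{22165974} \approx -3.511$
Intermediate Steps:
$r{\left(R \right)} = 4 R^{2}$ ($r{\left(R \right)} = 2 R 2 R = 4 R^{2}$)
$\frac{-2975 - 10343}{r{\left(27 \right)}} - \frac{32114}{-30406} = \frac{-2975 - 10343}{4 \cdot 27^{2}} - \frac{32114}{-30406} = - \frac{13318}{4 \cdot 729} - - \frac{16057}{15203} = - \frac{13318}{2916} + \frac{16057}{15203} = \left(-13318\right) \frac{1}{2916} + \frac{16057}{15203} = - \frac{6659}{1458} + \frac{16057}{15203} = - \frac{77825671}{22165974}$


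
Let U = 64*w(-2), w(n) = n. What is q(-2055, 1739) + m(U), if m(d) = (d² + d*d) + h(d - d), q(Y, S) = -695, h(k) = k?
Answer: 32073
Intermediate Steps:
U = -128 (U = 64*(-2) = -128)
m(d) = 2*d² (m(d) = (d² + d*d) + (d - d) = (d² + d²) + 0 = 2*d² + 0 = 2*d²)
q(-2055, 1739) + m(U) = -695 + 2*(-128)² = -695 + 2*16384 = -695 + 32768 = 32073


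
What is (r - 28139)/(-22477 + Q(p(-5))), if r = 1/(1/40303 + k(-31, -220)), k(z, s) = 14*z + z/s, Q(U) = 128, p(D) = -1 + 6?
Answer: 108247388457613/85973939602623 ≈ 1.2591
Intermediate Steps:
p(D) = 5
r = -8866660/3846880827 (r = 1/(1/40303 + (14*(-31) - 31/(-220))) = 1/(1/40303 + (-434 - 31*(-1/220))) = 1/(1/40303 + (-434 + 31/220)) = 1/(1/40303 - 95449/220) = 1/(-3846880827/8866660) = -8866660/3846880827 ≈ -0.0023049)
(r - 28139)/(-22477 + Q(p(-5))) = (-8866660/3846880827 - 28139)/(-22477 + 128) = -108247388457613/3846880827/(-22349) = -108247388457613/3846880827*(-1/22349) = 108247388457613/85973939602623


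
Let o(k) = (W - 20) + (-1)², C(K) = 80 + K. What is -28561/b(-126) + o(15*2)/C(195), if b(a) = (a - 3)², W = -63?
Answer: -9218837/4576275 ≈ -2.0145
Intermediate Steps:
b(a) = (-3 + a)²
o(k) = -82 (o(k) = (-63 - 20) + (-1)² = -83 + 1 = -82)
-28561/b(-126) + o(15*2)/C(195) = -28561/(-3 - 126)² - 82/(80 + 195) = -28561/((-129)²) - 82/275 = -28561/16641 - 82*1/275 = -28561*1/16641 - 82/275 = -28561/16641 - 82/275 = -9218837/4576275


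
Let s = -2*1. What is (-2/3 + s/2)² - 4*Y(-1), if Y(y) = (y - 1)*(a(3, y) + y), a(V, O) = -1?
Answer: -119/9 ≈ -13.222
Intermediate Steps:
s = -2
Y(y) = (-1 + y)² (Y(y) = (y - 1)*(-1 + y) = (-1 + y)*(-1 + y) = (-1 + y)²)
(-2/3 + s/2)² - 4*Y(-1) = (-2/3 - 2/2)² - 4*(1 + (-1)² - 2*(-1)) = (-2*⅓ - 2*½)² - 4*(1 + 1 + 2) = (-⅔ - 1)² - 4*4 = (-5/3)² - 16 = 25/9 - 16 = -119/9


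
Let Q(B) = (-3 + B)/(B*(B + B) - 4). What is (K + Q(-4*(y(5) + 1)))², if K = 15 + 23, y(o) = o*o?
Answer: 675284567049/467770384 ≈ 1443.6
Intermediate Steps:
y(o) = o²
Q(B) = (-3 + B)/(-4 + 2*B²) (Q(B) = (-3 + B)/(B*(2*B) - 4) = (-3 + B)/(2*B² - 4) = (-3 + B)/(-4 + 2*B²))
K = 38
(K + Q(-4*(y(5) + 1)))² = (38 + (-3 - 4*(5² + 1))/(2*(-2 + (-4*(5² + 1))²)))² = (38 + (-3 - 4*(25 + 1))/(2*(-2 + (-4*(25 + 1))²)))² = (38 + (-3 - 4*26)/(2*(-2 + (-4*26)²)))² = (38 + (-3 - 104)/(2*(-2 + (-104)²)))² = (38 + (½)*(-107)/(-2 + 10816))² = (38 + (½)*(-107)/10814)² = (38 + (½)*(1/10814)*(-107))² = (38 - 107/21628)² = (821757/21628)² = 675284567049/467770384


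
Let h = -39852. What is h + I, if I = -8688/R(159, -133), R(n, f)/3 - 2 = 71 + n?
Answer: -1156070/29 ≈ -39865.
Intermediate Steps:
R(n, f) = 219 + 3*n (R(n, f) = 6 + 3*(71 + n) = 6 + (213 + 3*n) = 219 + 3*n)
I = -362/29 (I = -8688/(219 + 3*159) = -8688/(219 + 477) = -8688/696 = -8688*1/696 = -362/29 ≈ -12.483)
h + I = -39852 - 362/29 = -1156070/29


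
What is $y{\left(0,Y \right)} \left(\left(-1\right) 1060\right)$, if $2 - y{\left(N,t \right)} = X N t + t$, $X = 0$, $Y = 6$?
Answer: $4240$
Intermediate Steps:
$y{\left(N,t \right)} = 2 - t$ ($y{\left(N,t \right)} = 2 - \left(0 N t + t\right) = 2 - \left(0 t + t\right) = 2 - \left(0 + t\right) = 2 - t$)
$y{\left(0,Y \right)} \left(\left(-1\right) 1060\right) = \left(2 - 6\right) \left(\left(-1\right) 1060\right) = \left(2 - 6\right) \left(-1060\right) = \left(-4\right) \left(-1060\right) = 4240$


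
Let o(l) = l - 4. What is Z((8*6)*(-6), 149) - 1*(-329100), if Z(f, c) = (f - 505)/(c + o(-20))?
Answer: 41136707/125 ≈ 3.2909e+5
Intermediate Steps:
o(l) = -4 + l
Z(f, c) = (-505 + f)/(-24 + c) (Z(f, c) = (f - 505)/(c + (-4 - 20)) = (-505 + f)/(c - 24) = (-505 + f)/(-24 + c))
Z((8*6)*(-6), 149) - 1*(-329100) = (-505 + (8*6)*(-6))/(-24 + 149) - 1*(-329100) = (-505 + 48*(-6))/125 + 329100 = (-505 - 288)/125 + 329100 = (1/125)*(-793) + 329100 = -793/125 + 329100 = 41136707/125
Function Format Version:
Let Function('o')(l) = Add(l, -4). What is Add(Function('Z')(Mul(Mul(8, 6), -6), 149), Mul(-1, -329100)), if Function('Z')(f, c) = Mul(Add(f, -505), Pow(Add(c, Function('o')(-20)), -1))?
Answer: Rational(41136707, 125) ≈ 3.2909e+5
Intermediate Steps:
Function('o')(l) = Add(-4, l)
Function('Z')(f, c) = Mul(Pow(Add(-24, c), -1), Add(-505, f)) (Function('Z')(f, c) = Mul(Add(f, -505), Pow(Add(c, Add(-4, -20)), -1)) = Mul(Add(-505, f), Pow(Add(c, -24), -1)) = Mul(Add(-505, f), Pow(Add(-24, c), -1)) = Mul(Pow(Add(-24, c), -1), Add(-505, f)))
Add(Function('Z')(Mul(Mul(8, 6), -6), 149), Mul(-1, -329100)) = Add(Mul(Pow(Add(-24, 149), -1), Add(-505, Mul(Mul(8, 6), -6))), Mul(-1, -329100)) = Add(Mul(Pow(125, -1), Add(-505, Mul(48, -6))), 329100) = Add(Mul(Rational(1, 125), Add(-505, -288)), 329100) = Add(Mul(Rational(1, 125), -793), 329100) = Add(Rational(-793, 125), 329100) = Rational(41136707, 125)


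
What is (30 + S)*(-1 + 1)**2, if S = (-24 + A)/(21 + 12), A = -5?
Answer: 0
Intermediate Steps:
S = -29/33 (S = (-24 - 5)/(21 + 12) = -29/33 ≈ -0.87879)
(30 + S)*(-1 + 1)**2 = (30 - 29/33)*(-1 + 1)**2 = (961/33)*0**2 = (961/33)*0 = 0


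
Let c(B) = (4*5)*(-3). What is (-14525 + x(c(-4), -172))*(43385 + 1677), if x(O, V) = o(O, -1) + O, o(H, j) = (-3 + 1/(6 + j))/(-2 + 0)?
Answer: -3285830916/5 ≈ -6.5717e+8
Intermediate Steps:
o(H, j) = 3/2 - 1/(2*(6 + j)) (o(H, j) = (-3 + 1/(6 + j))/(-2) = (-3 + 1/(6 + j))*(-½) = 3/2 - 1/(2*(6 + j)))
c(B) = -60 (c(B) = 20*(-3) = -60)
x(O, V) = 7/5 + O (x(O, V) = (17 + 3*(-1))/(2*(6 - 1)) + O = (½)*(17 - 3)/5 + O = (½)*(⅕)*14 + O = 7/5 + O)
(-14525 + x(c(-4), -172))*(43385 + 1677) = (-14525 + (7/5 - 60))*(43385 + 1677) = (-14525 - 293/5)*45062 = -72918/5*45062 = -3285830916/5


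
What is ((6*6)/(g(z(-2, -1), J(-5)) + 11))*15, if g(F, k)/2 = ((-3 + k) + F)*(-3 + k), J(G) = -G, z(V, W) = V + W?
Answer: 540/7 ≈ 77.143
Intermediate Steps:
g(F, k) = 2*(-3 + k)*(-3 + F + k) (g(F, k) = 2*(((-3 + k) + F)*(-3 + k)) = 2*((-3 + F + k)*(-3 + k)) = 2*((-3 + k)*(-3 + F + k)) = 2*(-3 + k)*(-3 + F + k))
((6*6)/(g(z(-2, -1), J(-5)) + 11))*15 = ((6*6)/((18 - (-12)*(-5) - 6*(-2 - 1) + 2*(-1*(-5))**2 + 2*(-2 - 1)*(-1*(-5))) + 11))*15 = (36/((18 - 12*5 - 6*(-3) + 2*5**2 + 2*(-3)*5) + 11))*15 = (36/((18 - 60 + 18 + 2*25 - 30) + 11))*15 = (36/((18 - 60 + 18 + 50 - 30) + 11))*15 = (36/(-4 + 11))*15 = (36/7)*15 = 540/7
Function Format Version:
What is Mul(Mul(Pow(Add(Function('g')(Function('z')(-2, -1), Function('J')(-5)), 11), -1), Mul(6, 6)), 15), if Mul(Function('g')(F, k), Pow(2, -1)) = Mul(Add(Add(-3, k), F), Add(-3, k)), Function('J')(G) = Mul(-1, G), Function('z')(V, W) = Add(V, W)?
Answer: Rational(540, 7) ≈ 77.143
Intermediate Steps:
Function('g')(F, k) = Mul(2, Add(-3, k), Add(-3, F, k)) (Function('g')(F, k) = Mul(2, Mul(Add(Add(-3, k), F), Add(-3, k))) = Mul(2, Mul(Add(-3, F, k), Add(-3, k))) = Mul(2, Mul(Add(-3, k), Add(-3, F, k))) = Mul(2, Add(-3, k), Add(-3, F, k)))
Mul(Mul(Pow(Add(Function('g')(Function('z')(-2, -1), Function('J')(-5)), 11), -1), Mul(6, 6)), 15) = Mul(Mul(Pow(Add(Add(18, Mul(-12, Mul(-1, -5)), Mul(-6, Add(-2, -1)), Mul(2, Pow(Mul(-1, -5), 2)), Mul(2, Add(-2, -1), Mul(-1, -5))), 11), -1), Mul(6, 6)), 15) = Mul(Mul(Pow(Add(Add(18, Mul(-12, 5), Mul(-6, -3), Mul(2, Pow(5, 2)), Mul(2, -3, 5)), 11), -1), 36), 15) = Mul(Mul(Pow(Add(Add(18, -60, 18, Mul(2, 25), -30), 11), -1), 36), 15) = Mul(Mul(Pow(Add(Add(18, -60, 18, 50, -30), 11), -1), 36), 15) = Mul(Mul(Pow(Add(-4, 11), -1), 36), 15) = Mul(Mul(Pow(7, -1), 36), 15) = Mul(Mul(Rational(1, 7), 36), 15) = Mul(Rational(36, 7), 15) = Rational(540, 7)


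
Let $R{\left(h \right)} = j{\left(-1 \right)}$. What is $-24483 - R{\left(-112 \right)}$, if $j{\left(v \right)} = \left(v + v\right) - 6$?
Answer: $-24475$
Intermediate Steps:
$j{\left(v \right)} = -6 + 2 v$ ($j{\left(v \right)} = 2 v - 6 = -6 + 2 v$)
$R{\left(h \right)} = -8$ ($R{\left(h \right)} = -6 + 2 \left(-1\right) = -6 - 2 = -8$)
$-24483 - R{\left(-112 \right)} = -24483 - -8 = -24483 + 8 = -24475$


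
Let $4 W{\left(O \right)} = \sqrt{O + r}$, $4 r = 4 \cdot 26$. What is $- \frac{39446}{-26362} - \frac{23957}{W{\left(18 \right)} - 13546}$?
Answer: $\frac{16774450509}{5137835171} + \frac{47914 \sqrt{11}}{733976453} \approx 3.2651$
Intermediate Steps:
$r = 26$ ($r = \frac{4 \cdot 26}{4} = \frac{1}{4} \cdot 104 = 26$)
$W{\left(O \right)} = \frac{\sqrt{26 + O}}{4}$ ($W{\left(O \right)} = \frac{\sqrt{O + 26}}{4} = \frac{\sqrt{26 + O}}{4}$)
$- \frac{39446}{-26362} - \frac{23957}{W{\left(18 \right)} - 13546} = - \frac{39446}{-26362} - \frac{23957}{\frac{\sqrt{26 + 18}}{4} - 13546} = \left(-39446\right) \left(- \frac{1}{26362}\right) - \frac{23957}{\frac{\sqrt{44}}{4} - 13546} = \frac{19723}{13181} - \frac{23957}{\frac{2 \sqrt{11}}{4} - 13546} = \frac{19723}{13181} - \frac{23957}{\frac{\sqrt{11}}{2} - 13546} = \frac{19723}{13181} - \frac{23957}{-13546 + \frac{\sqrt{11}}{2}}$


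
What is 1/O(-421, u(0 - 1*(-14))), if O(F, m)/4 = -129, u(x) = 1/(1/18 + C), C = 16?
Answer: -1/516 ≈ -0.0019380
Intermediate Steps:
u(x) = 18/289 (u(x) = 1/(1/18 + 16) = 1/(289/18) = 18/289)
O(F, m) = -516 (O(F, m) = 4*(-129) = -516)
1/O(-421, u(0 - 1*(-14))) = 1/(-516) = -1/516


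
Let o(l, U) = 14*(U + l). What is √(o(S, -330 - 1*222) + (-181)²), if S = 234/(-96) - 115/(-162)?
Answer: √32411422/36 ≈ 158.14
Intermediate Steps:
S = -2239/1296 (S = 234*(-1/96) - 115*(-1/162) = -39/16 + 115/162 = -2239/1296 ≈ -1.7276)
o(l, U) = 14*U + 14*l
√(o(S, -330 - 1*222) + (-181)²) = √((14*(-330 - 1*222) + 14*(-2239/1296)) + (-181)²) = √((14*(-330 - 222) - 15673/648) + 32761) = √((14*(-552) - 15673/648) + 32761) = √((-7728 - 15673/648) + 32761) = √(-5023417/648 + 32761) = √(16205711/648) = √32411422/36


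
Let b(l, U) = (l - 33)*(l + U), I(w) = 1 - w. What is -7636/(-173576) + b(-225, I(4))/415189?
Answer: 3345204457/18016711466 ≈ 0.18567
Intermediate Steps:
b(l, U) = (-33 + l)*(U + l)
-7636/(-173576) + b(-225, I(4))/415189 = -7636/(-173576) + ((-225)² - 33*(1 - 1*4) - 33*(-225) + (1 - 1*4)*(-225))/415189 = -7636*(-1/173576) + (50625 - 33*(1 - 4) + 7425 + (1 - 4)*(-225))*(1/415189) = 1909/43394 + (50625 - 33*(-3) + 7425 - 3*(-225))*(1/415189) = 1909/43394 + (50625 + 99 + 7425 + 675)*(1/415189) = 1909/43394 + 58824*(1/415189) = 1909/43394 + 58824/415189 = 3345204457/18016711466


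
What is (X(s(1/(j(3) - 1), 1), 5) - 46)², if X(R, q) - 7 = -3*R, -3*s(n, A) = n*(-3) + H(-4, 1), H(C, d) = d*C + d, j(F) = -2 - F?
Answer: 6889/4 ≈ 1722.3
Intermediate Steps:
H(C, d) = d + C*d (H(C, d) = C*d + d = d + C*d)
s(n, A) = 1 + n (s(n, A) = -(n*(-3) + 1*(1 - 4))/3 = -(-3*n + 1*(-3))/3 = -(-3*n - 3)/3 = -(-3 - 3*n)/3 = 1 + n)
X(R, q) = 7 - 3*R
(X(s(1/(j(3) - 1), 1), 5) - 46)² = ((7 - 3*(1 + 1/((-2 - 1*3) - 1))) - 46)² = ((7 - 3*(1 + 1/((-2 - 3) - 1))) - 46)² = ((7 - 3*(1 + 1/(-5 - 1))) - 46)² = ((7 - 3*(1 + 1/(-6))) - 46)² = ((7 - 3*(1 - ⅙)) - 46)² = ((7 - 3*⅚) - 46)² = ((7 - 5/2) - 46)² = (9/2 - 46)² = (-83/2)² = 6889/4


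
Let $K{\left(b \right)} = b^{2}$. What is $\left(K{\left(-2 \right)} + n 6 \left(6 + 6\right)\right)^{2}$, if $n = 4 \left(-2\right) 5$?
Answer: $8271376$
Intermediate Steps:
$n = -40$ ($n = \left(-8\right) 5 = -40$)
$\left(K{\left(-2 \right)} + n 6 \left(6 + 6\right)\right)^{2} = \left(\left(-2\right)^{2} + \left(-40\right) 6 \left(6 + 6\right)\right)^{2} = \left(4 - 2880\right)^{2} = \left(-2876\right)^{2} = 8271376$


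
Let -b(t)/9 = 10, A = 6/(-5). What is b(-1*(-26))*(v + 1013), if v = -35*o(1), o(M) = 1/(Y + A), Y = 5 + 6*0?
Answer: -1716480/19 ≈ -90341.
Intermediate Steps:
A = -6/5 (A = 6*(-⅕) = -6/5 ≈ -1.2000)
Y = 5 (Y = 5 + 0 = 5)
o(M) = 5/19 (o(M) = 1/(5 - 6/5) = 1/(19/5) = 5/19)
b(t) = -90 (b(t) = -9*10 = -90)
v = -175/19 (v = -35*5/19 = -175/19 ≈ -9.2105)
b(-1*(-26))*(v + 1013) = -90*(-175/19 + 1013) = -90*19072/19 = -1716480/19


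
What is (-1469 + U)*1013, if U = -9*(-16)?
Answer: -1342225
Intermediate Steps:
U = 144
(-1469 + U)*1013 = (-1469 + 144)*1013 = -1325*1013 = -1342225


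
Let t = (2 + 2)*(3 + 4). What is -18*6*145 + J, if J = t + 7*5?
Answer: -15597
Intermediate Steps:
t = 28 (t = 4*7 = 28)
J = 63 (J = 28 + 7*5 = 28 + 35 = 63)
-18*6*145 + J = -18*6*145 + 63 = -108*145 + 63 = -15660 + 63 = -15597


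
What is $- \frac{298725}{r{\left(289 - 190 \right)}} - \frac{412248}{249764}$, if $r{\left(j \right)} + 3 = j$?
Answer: $- \frac{6220860559}{1998112} \approx -3113.4$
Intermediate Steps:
$r{\left(j \right)} = -3 + j$
$- \frac{298725}{r{\left(289 - 190 \right)}} - \frac{412248}{249764} = - \frac{298725}{-3 + \left(289 - 190\right)} - \frac{412248}{249764} = - \frac{298725}{-3 + \left(289 - 190\right)} - \frac{103062}{62441} = - \frac{298725}{-3 + 99} - \frac{103062}{62441} = - \frac{298725}{96} - \frac{103062}{62441} = \left(-298725\right) \frac{1}{96} - \frac{103062}{62441} = - \frac{99575}{32} - \frac{103062}{62441} = - \frac{6220860559}{1998112}$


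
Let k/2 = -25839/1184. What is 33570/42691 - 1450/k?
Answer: 117596770/3457971 ≈ 34.007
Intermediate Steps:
k = -25839/592 (k = 2*(-25839/1184) = -25839/592 ≈ -43.647)
33570/42691 - 1450/k = 33570/42691 - 1450/(-25839/592) = 33570*(1/42691) - 1450*(-592/25839) = 33570/42691 + 29600/891 = 117596770/3457971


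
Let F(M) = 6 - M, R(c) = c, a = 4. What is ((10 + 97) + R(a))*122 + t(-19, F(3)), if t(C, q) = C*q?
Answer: 13485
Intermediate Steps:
((10 + 97) + R(a))*122 + t(-19, F(3)) = ((10 + 97) + 4)*122 - 19*(6 - 1*3) = (107 + 4)*122 - 19*(6 - 3) = 111*122 - 19*3 = 13542 - 57 = 13485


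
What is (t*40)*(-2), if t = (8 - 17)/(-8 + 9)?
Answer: 720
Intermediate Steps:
t = -9 (t = -9/1 = -9*1 = -9)
(t*40)*(-2) = -9*40*(-2) = -360*(-2) = 720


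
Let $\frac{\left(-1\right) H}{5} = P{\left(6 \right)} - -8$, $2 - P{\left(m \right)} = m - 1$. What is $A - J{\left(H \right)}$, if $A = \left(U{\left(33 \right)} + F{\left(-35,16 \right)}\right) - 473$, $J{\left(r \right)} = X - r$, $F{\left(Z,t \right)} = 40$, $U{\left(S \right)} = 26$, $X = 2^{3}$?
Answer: $-440$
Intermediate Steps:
$X = 8$
$P{\left(m \right)} = 3 - m$ ($P{\left(m \right)} = 2 - \left(m - 1\right) = 2 - \left(-1 + m\right) = 3 - m$)
$H = -25$ ($H = - 5 \left(\left(3 - 6\right) - -8\right) = - 5 \left(\left(3 - 6\right) + 8\right) = - 5 \left(-3 + 8\right) = \left(-5\right) 5 = -25$)
$J{\left(r \right)} = 8 - r$
$A = -407$ ($A = \left(26 + 40\right) - 473 = 66 - 473 = -407$)
$A - J{\left(H \right)} = -407 - \left(8 - -25\right) = -407 - \left(8 + 25\right) = -407 - 33 = -440$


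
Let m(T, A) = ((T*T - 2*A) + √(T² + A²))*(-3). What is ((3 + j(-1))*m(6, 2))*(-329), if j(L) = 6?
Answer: 284256 + 17766*√10 ≈ 3.4044e+5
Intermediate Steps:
m(T, A) = -3*T² - 3*√(A² + T²) + 6*A (m(T, A) = ((T² - 2*A) + √(A² + T²))*(-3) = (T² + √(A² + T²) - 2*A)*(-3) = -3*T² - 3*√(A² + T²) + 6*A)
((3 + j(-1))*m(6, 2))*(-329) = ((3 + 6)*(-3*6² - 3*√(2² + 6²) + 6*2))*(-329) = (9*(-3*36 - 3*√(4 + 36) + 12))*(-329) = (9*(-108 - 6*√10 + 12))*(-329) = (9*(-96 - 6*√10))*(-329) = (-864 - 54*√10)*(-329) = 284256 + 17766*√10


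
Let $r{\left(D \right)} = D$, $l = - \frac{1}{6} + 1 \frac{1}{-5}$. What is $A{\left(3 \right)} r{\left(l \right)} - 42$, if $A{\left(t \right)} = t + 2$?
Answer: $- \frac{263}{6} \approx -43.833$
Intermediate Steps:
$l = - \frac{11}{30}$ ($l = \left(-1\right) \frac{1}{6} + 1 \left(- \frac{1}{5}\right) = - \frac{1}{6} - \frac{1}{5} = - \frac{11}{30} \approx -0.36667$)
$A{\left(t \right)} = 2 + t$
$A{\left(3 \right)} r{\left(l \right)} - 42 = \left(2 + 3\right) \left(- \frac{11}{30}\right) - 42 = 5 \left(- \frac{11}{30}\right) - 42 = - \frac{11}{6} - 42 = - \frac{263}{6}$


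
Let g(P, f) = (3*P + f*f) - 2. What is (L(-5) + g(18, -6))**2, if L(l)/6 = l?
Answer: 3364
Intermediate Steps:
g(P, f) = -2 + f**2 + 3*P (g(P, f) = (3*P + f**2) - 2 = (f**2 + 3*P) - 2 = -2 + f**2 + 3*P)
L(l) = 6*l
(L(-5) + g(18, -6))**2 = (6*(-5) + (-2 + (-6)**2 + 3*18))**2 = (-30 + (-2 + 36 + 54))**2 = (-30 + 88)**2 = 58**2 = 3364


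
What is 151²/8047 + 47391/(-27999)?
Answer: 85683274/75102651 ≈ 1.1409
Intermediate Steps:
151²/8047 + 47391/(-27999) = 22801*(1/8047) + 47391*(-1/27999) = 22801/8047 - 15797/9333 = 85683274/75102651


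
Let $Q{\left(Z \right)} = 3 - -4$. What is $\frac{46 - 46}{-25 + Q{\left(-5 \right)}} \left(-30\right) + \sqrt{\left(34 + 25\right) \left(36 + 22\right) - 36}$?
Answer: $\sqrt{3386} \approx 58.189$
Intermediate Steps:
$Q{\left(Z \right)} = 7$ ($Q{\left(Z \right)} = 3 + 4 = 7$)
$\frac{46 - 46}{-25 + Q{\left(-5 \right)}} \left(-30\right) + \sqrt{\left(34 + 25\right) \left(36 + 22\right) - 36} = \frac{46 - 46}{-25 + 7} \left(-30\right) + \sqrt{\left(34 + 25\right) \left(36 + 22\right) - 36} = \frac{0}{-18} \left(-30\right) + \sqrt{59 \cdot 58 - 36} = 0 \left(- \frac{1}{18}\right) \left(-30\right) + \sqrt{3422 - 36} = 0 \left(-30\right) + \sqrt{3386} = 0 + \sqrt{3386} = \sqrt{3386}$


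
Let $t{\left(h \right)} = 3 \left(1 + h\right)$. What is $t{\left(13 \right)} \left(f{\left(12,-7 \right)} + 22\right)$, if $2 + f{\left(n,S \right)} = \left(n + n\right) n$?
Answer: $12936$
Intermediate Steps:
$f{\left(n,S \right)} = -2 + 2 n^{2}$ ($f{\left(n,S \right)} = -2 + \left(n + n\right) n = -2 + 2 n n = -2 + 2 n^{2}$)
$t{\left(h \right)} = 3 + 3 h$
$t{\left(13 \right)} \left(f{\left(12,-7 \right)} + 22\right) = \left(3 + 3 \cdot 13\right) \left(\left(-2 + 2 \cdot 12^{2}\right) + 22\right) = \left(3 + 39\right) \left(\left(-2 + 2 \cdot 144\right) + 22\right) = 42 \left(\left(-2 + 288\right) + 22\right) = 42 \left(286 + 22\right) = 42 \cdot 308 = 12936$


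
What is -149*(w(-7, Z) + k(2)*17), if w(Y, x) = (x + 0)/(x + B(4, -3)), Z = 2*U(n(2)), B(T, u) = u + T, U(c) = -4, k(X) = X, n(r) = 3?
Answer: -36654/7 ≈ -5236.3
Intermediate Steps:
B(T, u) = T + u
Z = -8 (Z = 2*(-4) = -8)
w(Y, x) = x/(1 + x) (w(Y, x) = (x + 0)/(x + (4 - 3)) = x/(x + 1) = x/(1 + x))
-149*(w(-7, Z) + k(2)*17) = -149*(-8/(1 - 8) + 2*17) = -149*(-8/(-7) + 34) = -149*(-8*(-⅐) + 34) = -149*(8/7 + 34) = -149*246/7 = -36654/7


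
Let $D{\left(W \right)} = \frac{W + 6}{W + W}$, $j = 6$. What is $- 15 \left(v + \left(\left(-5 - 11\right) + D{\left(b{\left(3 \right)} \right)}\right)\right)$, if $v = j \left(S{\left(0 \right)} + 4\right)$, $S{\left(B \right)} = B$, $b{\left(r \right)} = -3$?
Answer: $- \frac{225}{2} \approx -112.5$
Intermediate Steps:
$D{\left(W \right)} = \frac{6 + W}{2 W}$
$v = 24$ ($v = 6 \left(0 + 4\right) = 6 \cdot 4 = 24$)
$- 15 \left(v + \left(\left(-5 - 11\right) + D{\left(b{\left(3 \right)} \right)}\right)\right) = - 15 \left(24 + \left(\left(-5 - 11\right) + \frac{6 - 3}{2 \left(-3\right)}\right)\right) = - 15 \left(24 - \left(16 + \frac{1}{6} \cdot 3\right)\right) = - 15 \left(24 - \frac{33}{2}\right) = \left(-15\right) \frac{15}{2} = - \frac{225}{2}$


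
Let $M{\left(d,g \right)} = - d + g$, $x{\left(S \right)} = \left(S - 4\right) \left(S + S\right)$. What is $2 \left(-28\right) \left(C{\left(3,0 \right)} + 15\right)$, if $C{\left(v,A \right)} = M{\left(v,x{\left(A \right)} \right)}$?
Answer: $-672$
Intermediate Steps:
$x{\left(S \right)} = 2 S \left(-4 + S\right)$ ($x{\left(S \right)} = \left(-4 + S\right) 2 S = 2 S \left(-4 + S\right)$)
$M{\left(d,g \right)} = g - d$
$C{\left(v,A \right)} = - v + 2 A \left(-4 + A\right)$ ($C{\left(v,A \right)} = 2 A \left(-4 + A\right) - v = - v + 2 A \left(-4 + A\right)$)
$2 \left(-28\right) \left(C{\left(3,0 \right)} + 15\right) = 2 \left(-28\right) \left(\left(\left(-1\right) 3 + 2 \cdot 0 \left(-4 + 0\right)\right) + 15\right) = - 56 \left(\left(-3 + 2 \cdot 0 \left(-4\right)\right) + 15\right) = - 56 \left(\left(-3 + 0\right) + 15\right) = - 56 \left(-3 + 15\right) = \left(-56\right) 12 = -672$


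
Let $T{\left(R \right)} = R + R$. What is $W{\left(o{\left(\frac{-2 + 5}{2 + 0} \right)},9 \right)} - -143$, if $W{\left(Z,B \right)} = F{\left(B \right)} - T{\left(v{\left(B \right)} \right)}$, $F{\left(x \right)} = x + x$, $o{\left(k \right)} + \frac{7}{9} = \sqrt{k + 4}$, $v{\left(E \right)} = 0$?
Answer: $161$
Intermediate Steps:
$T{\left(R \right)} = 2 R$
$o{\left(k \right)} = - \frac{7}{9} + \sqrt{4 + k}$ ($o{\left(k \right)} = - \frac{7}{9} + \sqrt{k + 4} = - \frac{7}{9} + \sqrt{4 + k}$)
$F{\left(x \right)} = 2 x$
$W{\left(Z,B \right)} = 2 B$ ($W{\left(Z,B \right)} = 2 B - 2 \cdot 0 = 2 B - 0 = 2 B + 0 = 2 B$)
$W{\left(o{\left(\frac{-2 + 5}{2 + 0} \right)},9 \right)} - -143 = 2 \cdot 9 - -143 = 18 + 143 = 161$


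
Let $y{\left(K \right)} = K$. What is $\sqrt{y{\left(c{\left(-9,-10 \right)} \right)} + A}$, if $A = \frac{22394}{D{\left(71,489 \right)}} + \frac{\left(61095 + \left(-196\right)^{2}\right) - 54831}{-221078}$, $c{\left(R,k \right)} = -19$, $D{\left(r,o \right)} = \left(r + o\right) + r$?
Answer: $\frac{\sqrt{79240431241981295}}{69750109} \approx 4.0358$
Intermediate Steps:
$D{\left(r,o \right)} = o + 2 r$ ($D{\left(r,o \right)} = \left(o + r\right) + r = o + 2 r$)
$A = \frac{2461313826}{69750109}$ ($A = \frac{22394}{489 + 2 \cdot 71} + \frac{\left(61095 + \left(-196\right)^{2}\right) - 54831}{-221078} = \frac{22394}{489 + 142} + \left(\left(61095 + 38416\right) - 54831\right) \left(- \frac{1}{221078}\right) = \frac{22394}{631} + \left(99511 - 54831\right) \left(- \frac{1}{221078}\right) = 22394 \cdot \frac{1}{631} + 44680 \left(- \frac{1}{221078}\right) = \frac{22394}{631} - \frac{22340}{110539} = \frac{2461313826}{69750109} \approx 35.288$)
$\sqrt{y{\left(c{\left(-9,-10 \right)} \right)} + A} = \sqrt{-19 + \frac{2461313826}{69750109}} = \sqrt{\frac{1136061755}{69750109}} = \frac{\sqrt{79240431241981295}}{69750109}$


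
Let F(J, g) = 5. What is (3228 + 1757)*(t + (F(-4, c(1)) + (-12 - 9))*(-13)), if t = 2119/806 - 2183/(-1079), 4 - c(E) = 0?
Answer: 70916644895/66898 ≈ 1.0601e+6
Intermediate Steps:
c(E) = 4 (c(E) = 4 - 1*0 = 4 + 0 = 4)
t = 311223/66898 (t = 2119*(1/806) - 2183*(-1/1079) = 163/62 + 2183/1079 = 311223/66898 ≈ 4.6522)
(3228 + 1757)*(t + (F(-4, c(1)) + (-12 - 9))*(-13)) = (3228 + 1757)*(311223/66898 + (5 + (-12 - 9))*(-13)) = 4985*(311223/66898 + (5 - 21)*(-13)) = 4985*(311223/66898 - 16*(-13)) = 4985*(311223/66898 + 208) = 4985*(14226007/66898) = 70916644895/66898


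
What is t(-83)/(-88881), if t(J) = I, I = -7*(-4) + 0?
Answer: -28/88881 ≈ -0.00031503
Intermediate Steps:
I = 28 (I = 28 + 0 = 28)
t(J) = 28
t(-83)/(-88881) = 28/(-88881) = 28*(-1/88881) = -28/88881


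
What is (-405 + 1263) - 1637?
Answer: -779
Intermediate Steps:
(-405 + 1263) - 1637 = 858 - 1637 = -779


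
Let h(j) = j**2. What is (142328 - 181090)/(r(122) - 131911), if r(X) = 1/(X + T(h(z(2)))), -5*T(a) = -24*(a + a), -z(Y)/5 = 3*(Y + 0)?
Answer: 339632644/1155804181 ≈ 0.29385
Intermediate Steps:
z(Y) = -15*Y (z(Y) = -15*(Y + 0) = -15*Y)
T(a) = 48*a/5 (T(a) = -(-24)*(a + a)/5 = -(-24)*2*a/5 = -(-48)*a/5 = 48*a/5)
r(X) = 1/(8640 + X) (r(X) = 1/(X + 48*(-15*2)**2/5) = 1/(X + (48/5)*(-30)**2) = 1/(X + (48/5)*900) = 1/(X + 8640) = 1/(8640 + X))
(142328 - 181090)/(r(122) - 131911) = (142328 - 181090)/(1/(8640 + 122) - 131911) = -38762/(1/8762 - 131911) = -38762/(-1155804181/8762) = -38762*(-8762/1155804181) = 339632644/1155804181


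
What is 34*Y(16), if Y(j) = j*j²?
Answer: 139264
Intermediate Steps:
Y(j) = j³
34*Y(16) = 34*16³ = 34*4096 = 139264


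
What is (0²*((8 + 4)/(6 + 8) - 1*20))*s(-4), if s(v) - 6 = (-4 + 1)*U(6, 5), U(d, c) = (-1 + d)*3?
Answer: 0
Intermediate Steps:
U(d, c) = -3 + 3*d
s(v) = -39 (s(v) = 6 + (-4 + 1)*(-3 + 3*6) = 6 - 3*(-3 + 18) = 6 - 3*15 = 6 - 45 = -39)
(0²*((8 + 4)/(6 + 8) - 1*20))*s(-4) = (0²*((8 + 4)/(6 + 8) - 1*20))*(-39) = (0*(12/14 - 20))*(-39) = (0*(12*(1/14) - 20))*(-39) = (0*(6/7 - 20))*(-39) = (0*(-134/7))*(-39) = 0*(-39) = 0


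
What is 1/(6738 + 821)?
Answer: 1/7559 ≈ 0.00013229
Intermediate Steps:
1/(6738 + 821) = 1/7559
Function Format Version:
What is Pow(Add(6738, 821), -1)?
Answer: Rational(1, 7559) ≈ 0.00013229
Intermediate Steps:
Pow(Add(6738, 821), -1) = Pow(7559, -1) = Rational(1, 7559)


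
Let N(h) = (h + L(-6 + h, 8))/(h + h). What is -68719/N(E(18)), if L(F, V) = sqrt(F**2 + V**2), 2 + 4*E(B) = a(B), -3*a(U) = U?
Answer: 137438/31 + 549752*sqrt(2)/31 ≈ 29513.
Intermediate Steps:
a(U) = -U/3
E(B) = -1/2 - B/12 (E(B) = -1/2 + (-B/3)/4 = -1/2 - B/12)
N(h) = (h + sqrt(64 + (-6 + h)**2))/(2*h) (N(h) = (h + sqrt((-6 + h)**2 + 8**2))/(h + h) = (h + sqrt((-6 + h)**2 + 64))/((2*h)) = (h + sqrt(64 + (-6 + h)**2))*(1/(2*h)) = (h + sqrt(64 + (-6 + h)**2))/(2*h))
-68719/N(E(18)) = -68719*2*(-1/2 - 1/12*18)/((-1/2 - 1/12*18) + sqrt(64 + (-6 + (-1/2 - 1/12*18))**2)) = -68719*2*(-1/2 - 3/2)/((-1/2 - 3/2) + sqrt(64 + (-6 + (-1/2 - 3/2))**2)) = -68719*(-4/(-2 + sqrt(64 + (-6 - 2)**2))) = -68719*(-4/(-2 + sqrt(64 + (-8)**2))) = -68719*(-4/(-2 + sqrt(64 + 64))) = -68719*(-4/(-2 + sqrt(128))) = -68719*(-4/(-2 + 8*sqrt(2))) = -68719/(1/2 - 2*sqrt(2))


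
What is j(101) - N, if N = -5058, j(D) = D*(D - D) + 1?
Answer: 5059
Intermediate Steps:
j(D) = 1 (j(D) = D*0 + 1 = 0 + 1 = 1)
j(101) - N = 1 - 1*(-5058) = 1 + 5058 = 5059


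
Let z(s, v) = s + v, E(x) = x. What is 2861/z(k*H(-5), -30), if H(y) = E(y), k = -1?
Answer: -2861/25 ≈ -114.44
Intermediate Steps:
H(y) = y
2861/z(k*H(-5), -30) = 2861/(-1*(-5) - 30) = 2861/(5 - 30) = 2861/(-25) = 2861*(-1/25) = -2861/25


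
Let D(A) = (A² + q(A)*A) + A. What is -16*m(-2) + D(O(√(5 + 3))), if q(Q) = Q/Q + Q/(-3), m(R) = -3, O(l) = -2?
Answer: 140/3 ≈ 46.667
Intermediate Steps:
q(Q) = 1 - Q/3 (q(Q) = 1 + Q*(-⅓) = 1 - Q/3)
D(A) = A + A² + A*(1 - A/3) (D(A) = (A² + (1 - A/3)*A) + A = (A² + A*(1 - A/3)) + A = A + A² + A*(1 - A/3))
-16*m(-2) + D(O(√(5 + 3))) = -16*(-3) + (⅔)*(-2)*(3 - 2) = 48 + (⅔)*(-2)*1 = 48 - 4/3 = 140/3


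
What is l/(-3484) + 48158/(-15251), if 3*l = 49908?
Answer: -105374527/13283621 ≈ -7.9327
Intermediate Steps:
l = 16636 (l = (1/3)*49908 = 16636)
l/(-3484) + 48158/(-15251) = 16636/(-3484) + 48158/(-15251) = 16636*(-1/3484) + 48158*(-1/15251) = -4159/871 - 48158/15251 = -105374527/13283621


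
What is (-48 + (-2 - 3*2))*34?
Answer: -1904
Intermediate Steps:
(-48 + (-2 - 3*2))*34 = (-48 + (-2 - 6))*34 = (-48 - 8)*34 = -56*34 = -1904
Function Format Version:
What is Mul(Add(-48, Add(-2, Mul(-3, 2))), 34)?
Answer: -1904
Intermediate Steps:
Mul(Add(-48, Add(-2, Mul(-3, 2))), 34) = Mul(Add(-48, Add(-2, -6)), 34) = Mul(Add(-48, -8), 34) = Mul(-56, 34) = -1904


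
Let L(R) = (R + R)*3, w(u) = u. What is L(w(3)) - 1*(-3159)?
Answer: 3177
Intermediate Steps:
L(R) = 6*R (L(R) = (2*R)*3 = 6*R)
L(w(3)) - 1*(-3159) = 6*3 - 1*(-3159) = 18 + 3159 = 3177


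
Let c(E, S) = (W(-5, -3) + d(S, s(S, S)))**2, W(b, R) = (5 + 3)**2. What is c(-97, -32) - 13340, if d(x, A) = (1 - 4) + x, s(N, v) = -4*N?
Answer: -12499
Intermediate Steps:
W(b, R) = 64 (W(b, R) = 8**2 = 64)
d(x, A) = -3 + x
c(E, S) = (61 + S)**2 (c(E, S) = (64 + (-3 + S))**2 = (61 + S)**2)
c(-97, -32) - 13340 = (61 - 32)**2 - 13340 = 29**2 - 13340 = 841 - 13340 = -12499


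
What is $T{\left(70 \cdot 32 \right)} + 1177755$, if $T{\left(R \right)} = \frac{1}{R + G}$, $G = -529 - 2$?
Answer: $\frac{2012783296}{1709} \approx 1.1778 \cdot 10^{6}$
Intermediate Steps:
$G = -531$
$T{\left(R \right)} = \frac{1}{-531 + R}$ ($T{\left(R \right)} = \frac{1}{R - 531} = \frac{1}{-531 + R}$)
$T{\left(70 \cdot 32 \right)} + 1177755 = \frac{1}{-531 + 70 \cdot 32} + 1177755 = \frac{1}{-531 + 2240} + 1177755 = \frac{1}{1709} + 1177755 = \frac{2012783296}{1709}$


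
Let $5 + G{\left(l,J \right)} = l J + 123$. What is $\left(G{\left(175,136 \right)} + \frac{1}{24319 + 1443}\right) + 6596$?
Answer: $\frac{786101669}{25762} \approx 30514.0$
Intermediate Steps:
$G{\left(l,J \right)} = 118 + J l$ ($G{\left(l,J \right)} = -5 + \left(l J + 123\right) = -5 + \left(J l + 123\right) = -5 + \left(123 + J l\right) = 118 + J l$)
$\left(G{\left(175,136 \right)} + \frac{1}{24319 + 1443}\right) + 6596 = \left(\left(118 + 136 \cdot 175\right) + \frac{1}{24319 + 1443}\right) + 6596 = \left(\left(118 + 23800\right) + \frac{1}{25762}\right) + 6596 = \left(23918 + \frac{1}{25762}\right) + 6596 = \frac{616175517}{25762} + 6596 = \frac{786101669}{25762}$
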